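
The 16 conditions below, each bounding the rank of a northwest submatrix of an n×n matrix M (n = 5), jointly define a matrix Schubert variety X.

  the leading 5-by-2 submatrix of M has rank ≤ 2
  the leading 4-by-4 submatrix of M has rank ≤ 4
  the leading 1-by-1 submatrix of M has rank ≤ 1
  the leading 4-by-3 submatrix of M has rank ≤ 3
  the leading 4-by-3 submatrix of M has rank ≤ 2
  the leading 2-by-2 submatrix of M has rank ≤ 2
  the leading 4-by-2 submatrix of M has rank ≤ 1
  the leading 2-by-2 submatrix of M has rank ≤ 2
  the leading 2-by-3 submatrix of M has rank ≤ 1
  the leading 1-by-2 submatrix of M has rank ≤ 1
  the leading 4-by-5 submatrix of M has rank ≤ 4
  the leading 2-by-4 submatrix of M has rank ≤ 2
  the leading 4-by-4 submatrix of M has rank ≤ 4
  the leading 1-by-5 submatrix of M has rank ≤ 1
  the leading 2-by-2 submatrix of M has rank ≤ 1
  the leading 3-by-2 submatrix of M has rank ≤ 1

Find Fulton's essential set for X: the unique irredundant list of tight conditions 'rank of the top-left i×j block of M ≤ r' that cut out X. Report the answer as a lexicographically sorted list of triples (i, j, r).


Rank table r_w(5×5) implied by the 16 constraints:

  R[1]: 1, 1, 1, 1, 1
  R[2]: 1, 1, 1, 2, 2
  R[3]: 1, 1, 2, 3, 3
  R[4]: 1, 1, 2, 3, 4
  R[5]: 1, 2, 3, 4, 5

hence w(1..5) = (1, 4, 3, 5, 2).

ℓ(w)=4; the 2 essential cells (i,j,r):

[(2, 3, 1), (4, 2, 1)]


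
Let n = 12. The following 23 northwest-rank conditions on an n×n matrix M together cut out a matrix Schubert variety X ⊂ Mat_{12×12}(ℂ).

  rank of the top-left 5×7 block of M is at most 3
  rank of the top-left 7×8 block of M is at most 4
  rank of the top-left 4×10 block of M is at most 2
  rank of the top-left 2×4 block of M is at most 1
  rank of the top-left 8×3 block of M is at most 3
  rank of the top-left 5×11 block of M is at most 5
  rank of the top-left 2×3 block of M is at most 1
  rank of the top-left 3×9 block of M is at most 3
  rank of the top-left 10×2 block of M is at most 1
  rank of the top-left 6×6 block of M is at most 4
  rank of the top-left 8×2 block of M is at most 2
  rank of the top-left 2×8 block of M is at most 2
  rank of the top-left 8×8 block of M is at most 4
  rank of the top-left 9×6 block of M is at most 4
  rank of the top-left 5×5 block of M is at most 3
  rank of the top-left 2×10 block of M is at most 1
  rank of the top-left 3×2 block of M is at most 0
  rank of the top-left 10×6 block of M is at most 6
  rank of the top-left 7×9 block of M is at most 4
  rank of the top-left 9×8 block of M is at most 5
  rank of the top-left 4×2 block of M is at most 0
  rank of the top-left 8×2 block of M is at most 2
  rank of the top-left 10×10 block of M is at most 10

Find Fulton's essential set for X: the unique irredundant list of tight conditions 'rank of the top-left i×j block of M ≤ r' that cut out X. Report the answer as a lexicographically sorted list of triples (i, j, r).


Computing R[i][j] = min implied NW-rank bound (n=12, 23 conditions):

  i=1: 0 0 1 1 1 1 1 1 1 1 1 1
  i=2: 0 0 1 1 1 1 1 1 1 1 2 2
  i=3: 0 0 1 2 2 2 2 2 2 2 3 3
  i=4: 0 0 1 2 2 2 2 2 2 2 3 4
  i=5: 1 1 2 3 3 3 3 3 3 3 4 5
  i=6: 1 1 2 3 4 4 4 4 4 4 5 6
  i=7: 1 1 2 3 4 4 4 4 4 5 6 7
  i=8: 1 1 2 3 4 4 4 4 5 6 7 8
  i=9: 1 1 2 3 4 4 5 5 6 7 8 9
  i=10: 1 1 2 3 4 5 6 6 7 8 9 10
  i=11: 1 2 3 4 5 6 7 7 8 9 10 11
  i=12: 1 2 3 4 5 6 7 8 9 10 11 12

so w = (3, 11, 4, 12, 1, 5, 10, 9, 7, 6, 2, 8).

D(w) has 34 cells with 7 SE-corners; essential set:

[(2, 10, 1), (4, 2, 0), (4, 10, 2), (7, 9, 4), (8, 8, 4), (9, 6, 4), (10, 2, 1)]


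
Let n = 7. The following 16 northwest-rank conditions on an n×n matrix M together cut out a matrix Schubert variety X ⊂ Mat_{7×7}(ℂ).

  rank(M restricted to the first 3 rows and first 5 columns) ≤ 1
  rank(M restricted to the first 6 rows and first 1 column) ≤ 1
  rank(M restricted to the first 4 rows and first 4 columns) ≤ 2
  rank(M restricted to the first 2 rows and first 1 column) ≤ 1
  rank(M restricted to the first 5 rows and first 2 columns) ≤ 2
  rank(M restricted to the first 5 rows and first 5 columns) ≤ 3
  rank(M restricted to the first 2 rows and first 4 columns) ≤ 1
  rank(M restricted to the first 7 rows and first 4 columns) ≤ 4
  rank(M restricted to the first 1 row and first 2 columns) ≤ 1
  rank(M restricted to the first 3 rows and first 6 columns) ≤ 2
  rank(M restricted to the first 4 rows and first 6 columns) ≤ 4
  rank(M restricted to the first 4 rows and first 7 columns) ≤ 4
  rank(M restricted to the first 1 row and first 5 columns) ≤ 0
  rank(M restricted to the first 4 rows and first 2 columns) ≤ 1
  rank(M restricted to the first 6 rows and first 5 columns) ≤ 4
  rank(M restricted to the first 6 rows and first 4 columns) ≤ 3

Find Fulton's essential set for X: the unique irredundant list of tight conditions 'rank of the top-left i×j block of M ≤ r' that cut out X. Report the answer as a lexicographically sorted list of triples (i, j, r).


The tightest implied rank at each (i,j), from the 16 conditions:

  0 0 0 0 0 1 1
  1 1 1 1 1 2 2
  1 1 1 1 1 2 3
  1 1 2 2 2 3 4
  1 2 3 3 3 4 5
  1 2 3 3 4 5 6
  1 2 3 4 5 6 7

second differences of R give the permutation w = (6, 1, 7, 3, 2, 5, 4).

Rothe diagram D(w) (11 cells), 4 SE-corners (essential conditions):

[(1, 5, 0), (3, 5, 1), (4, 2, 1), (6, 4, 3)]


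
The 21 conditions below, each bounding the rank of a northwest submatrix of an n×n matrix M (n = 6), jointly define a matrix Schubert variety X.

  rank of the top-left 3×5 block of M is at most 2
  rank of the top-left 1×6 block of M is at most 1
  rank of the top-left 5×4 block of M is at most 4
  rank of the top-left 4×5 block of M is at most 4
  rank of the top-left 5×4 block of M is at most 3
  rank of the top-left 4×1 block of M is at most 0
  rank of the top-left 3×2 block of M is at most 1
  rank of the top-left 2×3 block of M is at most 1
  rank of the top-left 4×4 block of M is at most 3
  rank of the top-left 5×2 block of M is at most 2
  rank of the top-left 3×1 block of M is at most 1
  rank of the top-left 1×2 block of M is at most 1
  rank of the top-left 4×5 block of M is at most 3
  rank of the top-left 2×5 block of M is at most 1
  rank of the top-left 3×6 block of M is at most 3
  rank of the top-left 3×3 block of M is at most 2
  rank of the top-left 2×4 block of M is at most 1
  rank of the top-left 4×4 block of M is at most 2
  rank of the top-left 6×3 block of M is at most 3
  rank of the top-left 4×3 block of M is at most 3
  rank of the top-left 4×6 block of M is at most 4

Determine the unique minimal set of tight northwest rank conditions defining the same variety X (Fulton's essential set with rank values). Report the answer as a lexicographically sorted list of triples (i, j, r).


Recovering R(i,j) via the rank-extension bound from the 21 conditions:

  row 1: 0, 1, 1, 1, 1, 1
  row 2: 0, 1, 1, 1, 1, 2
  row 3: 0, 1, 2, 2, 2, 3
  row 4: 0, 1, 2, 2, 3, 4
  row 5: 1, 2, 3, 3, 4, 5
  row 6: 1, 2, 3, 4, 5, 6

the unique w with this rank table is (2, 6, 3, 5, 1, 4).

ℓ(w)=8; the 3 essential cells (i,j,r):

[(2, 5, 1), (4, 1, 0), (4, 4, 2)]


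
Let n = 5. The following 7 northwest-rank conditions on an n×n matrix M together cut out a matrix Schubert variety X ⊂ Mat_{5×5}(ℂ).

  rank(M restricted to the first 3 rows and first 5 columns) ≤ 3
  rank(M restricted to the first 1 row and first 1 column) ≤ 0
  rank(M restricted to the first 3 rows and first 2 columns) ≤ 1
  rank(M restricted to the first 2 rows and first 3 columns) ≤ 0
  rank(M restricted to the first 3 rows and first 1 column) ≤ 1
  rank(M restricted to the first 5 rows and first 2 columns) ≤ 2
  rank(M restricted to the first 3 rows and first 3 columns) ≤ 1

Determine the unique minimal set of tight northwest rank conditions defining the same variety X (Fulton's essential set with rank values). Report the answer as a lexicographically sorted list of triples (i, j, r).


The tightest implied rank at each (i,j), from the 7 conditions:

  row 1: 0 0 0 1 1
  row 2: 0 0 0 1 2
  row 3: 1 1 1 2 3
  row 4: 1 2 2 3 4
  row 5: 1 2 3 4 5

reading off 1-entries of Δ²R: w = (4, 5, 1, 2, 3).

ℓ(w)=6; the 1 essential cell (i,j,r):

[(2, 3, 0)]


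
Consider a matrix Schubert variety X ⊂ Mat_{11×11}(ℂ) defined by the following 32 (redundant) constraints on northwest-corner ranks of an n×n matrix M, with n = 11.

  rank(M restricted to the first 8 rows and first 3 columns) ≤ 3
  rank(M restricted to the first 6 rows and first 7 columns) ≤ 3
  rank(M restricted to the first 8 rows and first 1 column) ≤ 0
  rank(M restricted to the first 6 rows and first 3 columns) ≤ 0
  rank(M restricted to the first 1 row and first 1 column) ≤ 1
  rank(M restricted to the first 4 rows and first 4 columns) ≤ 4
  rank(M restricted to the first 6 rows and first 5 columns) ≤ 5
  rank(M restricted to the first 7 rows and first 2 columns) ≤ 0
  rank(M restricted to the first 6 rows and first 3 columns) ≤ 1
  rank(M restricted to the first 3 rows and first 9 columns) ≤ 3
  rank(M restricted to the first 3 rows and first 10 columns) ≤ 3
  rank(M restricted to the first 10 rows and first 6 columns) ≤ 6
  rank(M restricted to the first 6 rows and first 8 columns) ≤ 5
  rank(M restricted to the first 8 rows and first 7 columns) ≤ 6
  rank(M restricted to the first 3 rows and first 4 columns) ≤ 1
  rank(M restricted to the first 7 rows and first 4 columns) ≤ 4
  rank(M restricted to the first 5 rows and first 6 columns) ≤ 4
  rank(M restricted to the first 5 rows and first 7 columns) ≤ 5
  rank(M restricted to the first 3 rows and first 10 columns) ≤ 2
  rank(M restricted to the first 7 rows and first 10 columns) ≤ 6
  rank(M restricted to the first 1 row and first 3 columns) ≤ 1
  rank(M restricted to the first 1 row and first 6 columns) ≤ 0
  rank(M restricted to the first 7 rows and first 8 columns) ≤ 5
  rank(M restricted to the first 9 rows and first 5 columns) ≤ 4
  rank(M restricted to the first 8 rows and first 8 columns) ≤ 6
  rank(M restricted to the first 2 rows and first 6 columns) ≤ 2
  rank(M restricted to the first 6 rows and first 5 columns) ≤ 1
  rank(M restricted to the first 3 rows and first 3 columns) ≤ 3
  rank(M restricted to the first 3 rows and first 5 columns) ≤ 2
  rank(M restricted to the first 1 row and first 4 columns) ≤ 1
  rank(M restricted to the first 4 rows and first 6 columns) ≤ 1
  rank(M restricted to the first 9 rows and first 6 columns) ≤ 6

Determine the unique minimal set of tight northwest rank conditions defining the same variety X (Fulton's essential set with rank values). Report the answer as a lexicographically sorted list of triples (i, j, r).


Propagating the 32 rank bounds to every northwest block:

  row 1: 0, 0, 0, 0, 0, 0, 1, 1, 1, 1, 1
  row 2: 0, 0, 0, 1, 1, 1, 2, 2, 2, 2, 2
  row 3: 0, 0, 0, 1, 1, 1, 2, 2, 2, 2, 3
  row 4: 0, 0, 0, 1, 1, 1, 2, 3, 3, 3, 4
  row 5: 0, 0, 0, 1, 1, 2, 3, 4, 4, 4, 5
  row 6: 0, 0, 0, 1, 1, 2, 3, 4, 5, 5, 6
  row 7: 0, 0, 1, 2, 2, 3, 4, 5, 6, 6, 7
  row 8: 0, 1, 2, 3, 3, 4, 5, 6, 7, 7, 8
  row 9: 1, 2, 3, 4, 4, 5, 6, 7, 8, 8, 9
  row 10: 1, 2, 3, 4, 5, 6, 7, 8, 9, 9, 10
  row 11: 1, 2, 3, 4, 5, 6, 7, 8, 9, 10, 11

reading off 1-entries of Δ²R: w = (7, 4, 11, 8, 6, 9, 3, 2, 1, 5, 10).

D(w) has 33 cells with 7 SE-corners; essential set:

[(1, 6, 0), (3, 10, 2), (4, 6, 1), (6, 3, 0), (6, 5, 1), (7, 2, 0), (8, 1, 0)]


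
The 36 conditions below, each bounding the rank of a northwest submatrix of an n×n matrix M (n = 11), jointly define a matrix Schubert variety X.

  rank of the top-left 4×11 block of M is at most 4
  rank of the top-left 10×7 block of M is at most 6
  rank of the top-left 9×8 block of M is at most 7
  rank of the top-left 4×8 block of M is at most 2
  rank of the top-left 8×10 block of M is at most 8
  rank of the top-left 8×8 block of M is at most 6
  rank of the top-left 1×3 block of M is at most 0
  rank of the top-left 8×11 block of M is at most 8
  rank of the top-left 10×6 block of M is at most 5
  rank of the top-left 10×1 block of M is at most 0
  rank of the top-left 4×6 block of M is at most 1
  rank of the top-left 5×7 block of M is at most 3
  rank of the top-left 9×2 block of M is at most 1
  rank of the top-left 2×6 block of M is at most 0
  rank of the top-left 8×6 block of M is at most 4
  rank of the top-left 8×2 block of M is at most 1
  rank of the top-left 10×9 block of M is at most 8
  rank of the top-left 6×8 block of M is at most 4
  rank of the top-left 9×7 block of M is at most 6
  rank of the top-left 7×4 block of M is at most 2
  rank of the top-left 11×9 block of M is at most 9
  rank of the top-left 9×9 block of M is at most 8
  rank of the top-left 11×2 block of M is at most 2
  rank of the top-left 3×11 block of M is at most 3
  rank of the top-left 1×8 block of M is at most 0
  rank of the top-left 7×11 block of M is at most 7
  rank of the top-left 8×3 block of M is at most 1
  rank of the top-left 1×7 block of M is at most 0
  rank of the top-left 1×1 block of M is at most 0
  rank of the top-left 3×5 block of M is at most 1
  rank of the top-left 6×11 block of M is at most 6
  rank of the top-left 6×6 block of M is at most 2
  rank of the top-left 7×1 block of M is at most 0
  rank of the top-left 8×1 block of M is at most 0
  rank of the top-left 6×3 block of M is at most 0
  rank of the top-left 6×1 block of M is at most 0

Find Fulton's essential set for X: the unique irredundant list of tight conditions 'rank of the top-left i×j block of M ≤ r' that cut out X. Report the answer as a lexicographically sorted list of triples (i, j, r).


Rank table r_w(11×11) implied by the 36 constraints:

  i=1: 0, 0, 0, 0, 0, 0, 0, 0, 1, 1, 1
  i=2: 0, 0, 0, 0, 0, 0, 1, 1, 2, 2, 2
  i=3: 0, 0, 0, 1, 1, 1, 2, 2, 3, 3, 3
  i=4: 0, 0, 0, 1, 1, 1, 2, 2, 3, 4, 4
  i=5: 0, 0, 0, 1, 2, 2, 3, 3, 4, 5, 5
  i=6: 0, 0, 0, 1, 2, 2, 3, 4, 5, 6, 6
  i=7: 0, 1, 1, 2, 3, 3, 4, 5, 6, 7, 7
  i=8: 0, 1, 1, 2, 3, 4, 5, 6, 7, 8, 8
  i=9: 0, 1, 2, 3, 4, 5, 6, 7, 8, 9, 9
  i=10: 0, 1, 2, 3, 4, 5, 6, 7, 8, 9, 10
  i=11: 1, 2, 3, 4, 5, 6, 7, 8, 9, 10, 11

hence w(1..11) = (9, 7, 4, 10, 5, 8, 2, 6, 3, 11, 1).

ℓ(w)=35; the 8 essential cells (i,j,r):

[(1, 8, 0), (2, 6, 0), (4, 6, 1), (4, 8, 2), (6, 3, 0), (6, 6, 2), (8, 3, 1), (10, 1, 0)]


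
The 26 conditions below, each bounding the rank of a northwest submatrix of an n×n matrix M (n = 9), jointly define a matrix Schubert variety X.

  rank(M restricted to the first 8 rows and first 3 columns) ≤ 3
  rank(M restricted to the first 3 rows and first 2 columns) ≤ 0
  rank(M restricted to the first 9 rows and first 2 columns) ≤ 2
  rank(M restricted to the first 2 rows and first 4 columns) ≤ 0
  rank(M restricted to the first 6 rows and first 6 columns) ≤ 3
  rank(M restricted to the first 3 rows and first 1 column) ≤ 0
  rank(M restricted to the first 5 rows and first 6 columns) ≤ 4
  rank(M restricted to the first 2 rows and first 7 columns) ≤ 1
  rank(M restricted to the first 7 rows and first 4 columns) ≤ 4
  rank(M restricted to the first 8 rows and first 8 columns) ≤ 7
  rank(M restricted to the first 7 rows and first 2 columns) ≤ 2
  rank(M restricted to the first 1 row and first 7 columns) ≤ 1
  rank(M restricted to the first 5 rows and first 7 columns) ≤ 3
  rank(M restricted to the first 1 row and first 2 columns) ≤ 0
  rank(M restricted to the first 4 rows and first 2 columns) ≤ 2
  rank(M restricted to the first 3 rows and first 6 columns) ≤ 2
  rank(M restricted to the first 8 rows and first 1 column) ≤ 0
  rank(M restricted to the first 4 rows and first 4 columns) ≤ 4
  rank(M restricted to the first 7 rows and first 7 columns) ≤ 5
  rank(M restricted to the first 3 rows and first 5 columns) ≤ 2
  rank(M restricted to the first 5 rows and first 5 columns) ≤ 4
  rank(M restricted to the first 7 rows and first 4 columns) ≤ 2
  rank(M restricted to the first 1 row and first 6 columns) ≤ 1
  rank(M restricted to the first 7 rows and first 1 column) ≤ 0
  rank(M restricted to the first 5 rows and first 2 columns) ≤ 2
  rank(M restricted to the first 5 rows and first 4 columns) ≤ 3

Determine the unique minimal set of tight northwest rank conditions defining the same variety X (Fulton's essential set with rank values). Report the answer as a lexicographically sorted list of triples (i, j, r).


Propagating the 26 rank bounds to every northwest block:

  row 1: 0  0  0  0  1  1  1  1  1
  row 2: 0  0  0  0  1  1  1  2  2
  row 3: 0  0  1  1  2  2  2  3  3
  row 4: 0  1  2  2  3  3  3  4  4
  row 5: 0  1  2  2  3  3  3  4  5
  row 6: 0  1  2  2  3  3  4  5  6
  row 7: 0  1  2  2  3  4  5  6  7
  row 8: 0  1  2  3  4  5  6  7  8
  row 9: 1  2  3  4  5  6  7  8  9

so w = (5, 8, 3, 2, 9, 7, 6, 4, 1).

|D(w)|=23, |Ess(w)|=7:

[(2, 4, 0), (2, 7, 1), (3, 2, 0), (5, 7, 3), (6, 6, 3), (7, 4, 2), (8, 1, 0)]


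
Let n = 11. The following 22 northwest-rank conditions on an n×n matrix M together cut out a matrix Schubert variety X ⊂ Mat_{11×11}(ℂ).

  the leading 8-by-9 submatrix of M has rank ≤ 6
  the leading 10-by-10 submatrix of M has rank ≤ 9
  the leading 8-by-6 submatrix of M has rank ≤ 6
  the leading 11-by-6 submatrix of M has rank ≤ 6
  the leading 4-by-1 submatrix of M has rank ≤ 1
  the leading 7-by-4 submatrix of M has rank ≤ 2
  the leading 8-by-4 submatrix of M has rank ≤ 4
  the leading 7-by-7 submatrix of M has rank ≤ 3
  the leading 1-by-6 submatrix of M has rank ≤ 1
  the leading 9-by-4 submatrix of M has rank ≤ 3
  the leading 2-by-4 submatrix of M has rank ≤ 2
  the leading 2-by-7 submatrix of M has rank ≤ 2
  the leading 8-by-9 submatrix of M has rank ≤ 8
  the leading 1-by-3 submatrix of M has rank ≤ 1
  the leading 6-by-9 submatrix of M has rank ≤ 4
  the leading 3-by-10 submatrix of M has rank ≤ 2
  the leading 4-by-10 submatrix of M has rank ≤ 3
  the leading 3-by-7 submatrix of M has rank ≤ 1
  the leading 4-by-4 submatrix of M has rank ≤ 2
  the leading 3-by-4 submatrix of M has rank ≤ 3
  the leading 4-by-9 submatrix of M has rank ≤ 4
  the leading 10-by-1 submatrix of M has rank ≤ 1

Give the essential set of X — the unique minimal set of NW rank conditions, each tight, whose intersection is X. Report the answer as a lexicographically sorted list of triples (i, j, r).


Rank table r_w(11×11) implied by the 22 constraints:

  row 1: 1  1  1  1  1  1  1  1  1  1  1
  row 2: 1  1  1  1  1  1  1  2  2  2  2
  row 3: 1  1  1  1  1  1  1  2  2  2  3
  row 4: 1  2  2  2  2  2  2  3  3  3  4
  row 5: 1  2  2  2  3  3  3  4  4  4  5
  row 6: 1  2  2  2  3  3  3  4  4  5  6
  row 7: 1  2  2  2  3  3  3  4  5  6  7
  row 8: 1  2  3  3  4  4  4  5  6  7  8
  row 9: 1  2  3  3  4  5  5  6  7  8  9
  row 10: 1  2  3  4  5  6  6  7  8  9  10
  row 11: 1  2  3  4  5  6  7  8  9  10  11

second differences of R give the permutation w = (1, 8, 11, 2, 5, 10, 9, 3, 6, 4, 7).

ℓ(w)=26; the 6 essential cells (i,j,r):

[(3, 7, 1), (3, 10, 2), (6, 9, 4), (7, 4, 2), (7, 7, 3), (9, 4, 3)]


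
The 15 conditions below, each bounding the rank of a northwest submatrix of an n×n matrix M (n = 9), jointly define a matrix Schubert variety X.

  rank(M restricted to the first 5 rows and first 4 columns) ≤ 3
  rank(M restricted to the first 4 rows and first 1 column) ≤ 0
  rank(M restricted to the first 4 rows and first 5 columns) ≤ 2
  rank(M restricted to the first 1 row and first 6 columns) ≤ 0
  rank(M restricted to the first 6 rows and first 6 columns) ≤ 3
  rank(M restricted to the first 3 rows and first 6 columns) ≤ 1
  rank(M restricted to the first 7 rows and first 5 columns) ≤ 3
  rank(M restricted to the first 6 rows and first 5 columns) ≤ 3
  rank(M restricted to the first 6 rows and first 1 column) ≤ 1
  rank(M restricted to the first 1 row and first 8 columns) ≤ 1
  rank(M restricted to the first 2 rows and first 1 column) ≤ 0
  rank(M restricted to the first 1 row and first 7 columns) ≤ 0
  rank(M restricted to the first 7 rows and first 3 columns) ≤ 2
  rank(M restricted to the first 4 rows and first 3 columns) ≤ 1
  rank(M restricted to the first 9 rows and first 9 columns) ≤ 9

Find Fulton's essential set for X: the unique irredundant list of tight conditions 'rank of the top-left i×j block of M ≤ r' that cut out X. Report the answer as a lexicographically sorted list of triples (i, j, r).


Computing R[i][j] = min implied NW-rank bound (n=9, 15 conditions):

  i=1: 0  0  0  0  0  0  0  1  1
  i=2: 0  1  1  1  1  1  1  2  2
  i=3: 0  1  1  1  1  1  2  3  3
  i=4: 0  1  1  2  2  2  3  4  4
  i=5: 1  2  2  3  3  3  4  5  5
  i=6: 1  2  2  3  3  3  4  5  6
  i=7: 1  2  2  3  3  4  5  6  7
  i=8: 1  2  3  4  4  5  6  7  8
  i=9: 1  2  3  4  5  6  7  8  9

giving w = (8, 2, 7, 4, 1, 9, 6, 3, 5) via Δ²R.

D(w) has 20 cells with 7 SE-corners; essential set:

[(1, 7, 0), (3, 6, 1), (4, 1, 0), (4, 3, 1), (6, 6, 3), (7, 3, 2), (7, 5, 3)]


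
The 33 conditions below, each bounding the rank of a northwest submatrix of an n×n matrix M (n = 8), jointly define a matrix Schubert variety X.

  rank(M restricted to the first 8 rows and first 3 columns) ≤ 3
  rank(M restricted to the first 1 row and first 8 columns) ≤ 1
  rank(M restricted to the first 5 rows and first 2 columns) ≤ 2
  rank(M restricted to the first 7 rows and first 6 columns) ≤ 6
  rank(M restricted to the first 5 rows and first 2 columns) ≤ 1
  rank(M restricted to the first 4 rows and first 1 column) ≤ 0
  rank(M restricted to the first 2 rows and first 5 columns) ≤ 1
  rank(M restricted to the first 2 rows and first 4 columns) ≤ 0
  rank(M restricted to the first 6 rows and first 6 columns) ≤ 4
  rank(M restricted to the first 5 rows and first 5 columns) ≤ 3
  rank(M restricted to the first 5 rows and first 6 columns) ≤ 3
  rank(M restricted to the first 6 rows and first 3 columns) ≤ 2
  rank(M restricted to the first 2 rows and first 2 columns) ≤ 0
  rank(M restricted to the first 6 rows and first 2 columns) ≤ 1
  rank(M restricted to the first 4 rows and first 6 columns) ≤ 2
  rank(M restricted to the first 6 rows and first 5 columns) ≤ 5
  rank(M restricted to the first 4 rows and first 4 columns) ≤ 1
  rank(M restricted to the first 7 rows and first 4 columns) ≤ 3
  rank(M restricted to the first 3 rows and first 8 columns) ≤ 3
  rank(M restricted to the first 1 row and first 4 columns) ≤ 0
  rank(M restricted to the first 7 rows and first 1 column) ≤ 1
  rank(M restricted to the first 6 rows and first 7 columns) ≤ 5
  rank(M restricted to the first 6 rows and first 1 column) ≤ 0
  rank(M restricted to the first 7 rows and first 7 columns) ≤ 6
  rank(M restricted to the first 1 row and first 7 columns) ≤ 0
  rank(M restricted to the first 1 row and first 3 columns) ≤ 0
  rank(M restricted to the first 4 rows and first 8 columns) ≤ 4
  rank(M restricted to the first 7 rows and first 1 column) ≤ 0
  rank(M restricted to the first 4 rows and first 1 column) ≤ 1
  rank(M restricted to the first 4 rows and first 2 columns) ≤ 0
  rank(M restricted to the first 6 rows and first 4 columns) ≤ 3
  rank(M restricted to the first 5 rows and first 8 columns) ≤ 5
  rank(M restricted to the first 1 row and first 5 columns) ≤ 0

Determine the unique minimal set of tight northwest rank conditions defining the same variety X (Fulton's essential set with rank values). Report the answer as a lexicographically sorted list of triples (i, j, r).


Propagating the 33 rank bounds to every northwest block:

  i=1: 0 | 0 | 0 | 0 | 0 | 0 | 0 | 1
  i=2: 0 | 0 | 0 | 0 | 1 | 1 | 1 | 2
  i=3: 0 | 0 | 1 | 1 | 2 | 2 | 2 | 3
  i=4: 0 | 0 | 1 | 1 | 2 | 2 | 3 | 4
  i=5: 0 | 1 | 2 | 2 | 3 | 3 | 4 | 5
  i=6: 0 | 1 | 2 | 3 | 4 | 4 | 5 | 6
  i=7: 0 | 1 | 2 | 3 | 4 | 5 | 6 | 7
  i=8: 1 | 2 | 3 | 4 | 5 | 6 | 7 | 8

reading off 1-entries of Δ²R: w = (8, 5, 3, 7, 2, 4, 6, 1).

ℓ(w)=20; the 6 essential cells (i,j,r):

[(1, 7, 0), (2, 4, 0), (4, 2, 0), (4, 4, 1), (4, 6, 2), (7, 1, 0)]


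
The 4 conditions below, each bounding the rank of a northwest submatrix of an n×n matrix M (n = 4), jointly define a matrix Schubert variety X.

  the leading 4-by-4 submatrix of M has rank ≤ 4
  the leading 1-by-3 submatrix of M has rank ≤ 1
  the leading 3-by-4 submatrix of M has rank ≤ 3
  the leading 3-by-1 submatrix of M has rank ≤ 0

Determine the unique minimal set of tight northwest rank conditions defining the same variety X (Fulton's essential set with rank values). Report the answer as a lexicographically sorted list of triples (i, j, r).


Reconstructing r_w from the 4 given conditions:

  i=1: 0 1 1 1
  i=2: 0 1 2 2
  i=3: 0 1 2 3
  i=4: 1 2 3 4

second differences of R give the permutation w = (2, 3, 4, 1).

Rothe diagram D(w) (3 cells), 1 SE-corner (essential condition):

[(3, 1, 0)]


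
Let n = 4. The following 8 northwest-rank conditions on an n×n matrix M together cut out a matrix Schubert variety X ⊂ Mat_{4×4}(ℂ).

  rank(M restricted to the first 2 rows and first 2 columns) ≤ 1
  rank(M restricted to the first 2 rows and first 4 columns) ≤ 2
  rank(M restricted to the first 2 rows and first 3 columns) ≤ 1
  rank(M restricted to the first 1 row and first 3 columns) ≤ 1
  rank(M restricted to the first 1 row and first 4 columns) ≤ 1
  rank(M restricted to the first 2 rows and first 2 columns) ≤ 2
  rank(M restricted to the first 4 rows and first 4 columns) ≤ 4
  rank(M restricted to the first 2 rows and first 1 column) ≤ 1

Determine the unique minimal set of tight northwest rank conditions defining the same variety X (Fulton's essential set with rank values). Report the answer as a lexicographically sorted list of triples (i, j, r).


Propagating the 8 rank bounds to every northwest block:

  R[1]: 1, 1, 1, 1
  R[2]: 1, 1, 1, 2
  R[3]: 1, 2, 2, 3
  R[4]: 1, 2, 3, 4

hence w(1..4) = (1, 4, 2, 3).

Fulton essential set (1 of the 2 Rothe cells):

[(2, 3, 1)]


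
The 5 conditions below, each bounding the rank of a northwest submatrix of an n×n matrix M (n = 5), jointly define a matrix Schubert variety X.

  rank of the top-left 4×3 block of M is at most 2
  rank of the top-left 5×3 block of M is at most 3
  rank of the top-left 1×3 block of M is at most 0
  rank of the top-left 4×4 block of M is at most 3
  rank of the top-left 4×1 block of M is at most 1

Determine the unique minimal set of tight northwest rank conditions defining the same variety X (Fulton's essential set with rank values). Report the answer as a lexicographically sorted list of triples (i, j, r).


Recovering R(i,j) via the rank-extension bound from the 5 conditions:

  0, 0, 0, 1, 1
  1, 1, 1, 2, 2
  1, 2, 2, 3, 3
  1, 2, 2, 3, 4
  1, 2, 3, 4, 5

giving w = (4, 1, 2, 5, 3) via Δ²R.

2 SE-corners of the 4-cell Rothe diagram give Ess(w):

[(1, 3, 0), (4, 3, 2)]


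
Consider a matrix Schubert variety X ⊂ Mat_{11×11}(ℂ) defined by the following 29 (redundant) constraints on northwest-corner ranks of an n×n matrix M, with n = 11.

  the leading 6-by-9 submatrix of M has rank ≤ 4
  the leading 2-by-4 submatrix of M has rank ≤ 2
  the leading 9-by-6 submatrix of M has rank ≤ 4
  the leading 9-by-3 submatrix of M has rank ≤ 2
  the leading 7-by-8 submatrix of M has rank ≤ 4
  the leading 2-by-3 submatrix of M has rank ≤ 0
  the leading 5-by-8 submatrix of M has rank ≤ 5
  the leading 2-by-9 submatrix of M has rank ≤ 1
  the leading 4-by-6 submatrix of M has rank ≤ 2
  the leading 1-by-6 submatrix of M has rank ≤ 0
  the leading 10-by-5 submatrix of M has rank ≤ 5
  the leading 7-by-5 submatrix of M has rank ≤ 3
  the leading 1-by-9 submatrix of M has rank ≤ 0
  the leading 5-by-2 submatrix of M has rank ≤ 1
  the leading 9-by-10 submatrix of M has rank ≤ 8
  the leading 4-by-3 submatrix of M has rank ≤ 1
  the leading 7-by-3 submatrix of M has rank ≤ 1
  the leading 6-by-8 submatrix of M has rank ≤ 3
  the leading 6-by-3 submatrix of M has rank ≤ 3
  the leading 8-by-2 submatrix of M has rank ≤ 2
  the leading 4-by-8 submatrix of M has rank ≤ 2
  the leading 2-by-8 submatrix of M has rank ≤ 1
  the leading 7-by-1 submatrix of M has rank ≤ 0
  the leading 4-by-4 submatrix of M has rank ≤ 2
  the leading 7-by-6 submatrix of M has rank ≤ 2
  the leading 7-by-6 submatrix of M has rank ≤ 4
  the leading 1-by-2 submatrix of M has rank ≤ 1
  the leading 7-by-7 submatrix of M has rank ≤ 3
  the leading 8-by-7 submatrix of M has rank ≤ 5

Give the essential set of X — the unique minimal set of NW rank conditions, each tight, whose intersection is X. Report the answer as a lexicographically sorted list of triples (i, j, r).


The tightest implied rank at each (i,j), from the 29 conditions:

  row 1: 0 | 0 | 0 | 0 | 0 | 0 | 0 | 0 | 0 | 1 | 1
  row 2: 0 | 0 | 0 | 1 | 1 | 1 | 1 | 1 | 1 | 2 | 2
  row 3: 0 | 1 | 1 | 2 | 2 | 2 | 2 | 2 | 2 | 3 | 3
  row 4: 0 | 1 | 1 | 2 | 2 | 2 | 2 | 2 | 3 | 4 | 4
  row 5: 0 | 1 | 1 | 2 | 2 | 2 | 3 | 3 | 4 | 5 | 5
  row 6: 0 | 1 | 1 | 2 | 2 | 2 | 3 | 3 | 4 | 5 | 6
  row 7: 0 | 1 | 1 | 2 | 2 | 2 | 3 | 4 | 5 | 6 | 7
  row 8: 1 | 2 | 2 | 3 | 3 | 3 | 4 | 5 | 6 | 7 | 8
  row 9: 1 | 2 | 2 | 3 | 4 | 4 | 5 | 6 | 7 | 8 | 9
  row 10: 1 | 2 | 3 | 4 | 5 | 5 | 6 | 7 | 8 | 9 | 10
  row 11: 1 | 2 | 3 | 4 | 5 | 6 | 7 | 8 | 9 | 10 | 11

so w = (10, 4, 2, 9, 7, 11, 8, 1, 5, 3, 6).

Fulton essential set (8 of the 33 Rothe cells):

[(1, 9, 0), (2, 3, 0), (4, 8, 2), (6, 8, 3), (7, 1, 0), (7, 3, 1), (7, 6, 2), (9, 3, 2)]


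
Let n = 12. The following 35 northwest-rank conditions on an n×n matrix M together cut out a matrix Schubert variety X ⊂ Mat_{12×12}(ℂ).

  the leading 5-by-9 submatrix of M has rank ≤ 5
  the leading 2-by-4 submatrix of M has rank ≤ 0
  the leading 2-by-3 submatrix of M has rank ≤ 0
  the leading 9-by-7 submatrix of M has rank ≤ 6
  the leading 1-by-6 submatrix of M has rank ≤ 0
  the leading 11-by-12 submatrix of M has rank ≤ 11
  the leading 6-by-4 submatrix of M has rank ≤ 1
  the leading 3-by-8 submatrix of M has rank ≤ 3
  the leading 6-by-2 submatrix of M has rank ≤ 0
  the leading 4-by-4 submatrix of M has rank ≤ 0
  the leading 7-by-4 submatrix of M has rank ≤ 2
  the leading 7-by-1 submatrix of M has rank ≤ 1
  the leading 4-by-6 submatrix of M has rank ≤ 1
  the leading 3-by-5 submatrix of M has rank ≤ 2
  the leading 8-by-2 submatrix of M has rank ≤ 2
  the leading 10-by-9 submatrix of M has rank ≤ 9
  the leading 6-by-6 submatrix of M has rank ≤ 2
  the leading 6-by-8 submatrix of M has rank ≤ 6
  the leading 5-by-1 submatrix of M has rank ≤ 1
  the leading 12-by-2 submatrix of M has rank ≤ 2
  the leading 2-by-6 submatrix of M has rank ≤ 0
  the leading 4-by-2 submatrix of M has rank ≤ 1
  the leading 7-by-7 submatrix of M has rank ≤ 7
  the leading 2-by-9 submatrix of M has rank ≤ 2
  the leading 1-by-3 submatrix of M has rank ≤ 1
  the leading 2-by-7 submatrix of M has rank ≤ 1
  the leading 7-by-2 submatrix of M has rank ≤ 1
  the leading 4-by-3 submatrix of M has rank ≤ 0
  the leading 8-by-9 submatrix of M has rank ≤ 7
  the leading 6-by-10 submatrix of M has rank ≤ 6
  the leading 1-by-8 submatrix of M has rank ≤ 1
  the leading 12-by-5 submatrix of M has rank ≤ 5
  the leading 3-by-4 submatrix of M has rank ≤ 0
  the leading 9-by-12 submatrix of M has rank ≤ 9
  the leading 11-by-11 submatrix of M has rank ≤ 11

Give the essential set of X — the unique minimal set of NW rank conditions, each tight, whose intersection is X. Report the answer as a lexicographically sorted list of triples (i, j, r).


Recovering R(i,j) via the rank-extension bound from the 35 conditions:

  row 1: 0 | 0 | 0 | 0 | 0 | 0 | 1 | 1 | 1 | 1 | 1 | 1
  row 2: 0 | 0 | 0 | 0 | 0 | 0 | 1 | 2 | 2 | 2 | 2 | 2
  row 3: 0 | 0 | 0 | 0 | 1 | 1 | 2 | 3 | 3 | 3 | 3 | 3
  row 4: 0 | 0 | 0 | 0 | 1 | 1 | 2 | 3 | 4 | 4 | 4 | 4
  row 5: 0 | 0 | 1 | 1 | 2 | 2 | 3 | 4 | 5 | 5 | 5 | 5
  row 6: 0 | 0 | 1 | 1 | 2 | 2 | 3 | 4 | 5 | 6 | 6 | 6
  row 7: 1 | 1 | 2 | 2 | 3 | 3 | 4 | 5 | 6 | 7 | 7 | 7
  row 8: 1 | 2 | 3 | 3 | 4 | 4 | 5 | 6 | 7 | 8 | 8 | 8
  row 9: 1 | 2 | 3 | 4 | 5 | 5 | 6 | 7 | 8 | 9 | 9 | 9
  row 10: 1 | 2 | 3 | 4 | 5 | 6 | 7 | 8 | 9 | 10 | 10 | 10
  row 11: 1 | 2 | 3 | 4 | 5 | 6 | 7 | 8 | 9 | 10 | 11 | 11
  row 12: 1 | 2 | 3 | 4 | 5 | 6 | 7 | 8 | 9 | 10 | 11 | 12

reading off 1-entries of Δ²R: w = (7, 8, 5, 9, 3, 10, 1, 2, 4, 6, 11, 12).

ℓ(w)=27; the 6 essential cells (i,j,r):

[(2, 6, 0), (4, 4, 0), (4, 6, 1), (6, 2, 0), (6, 4, 1), (6, 6, 2)]


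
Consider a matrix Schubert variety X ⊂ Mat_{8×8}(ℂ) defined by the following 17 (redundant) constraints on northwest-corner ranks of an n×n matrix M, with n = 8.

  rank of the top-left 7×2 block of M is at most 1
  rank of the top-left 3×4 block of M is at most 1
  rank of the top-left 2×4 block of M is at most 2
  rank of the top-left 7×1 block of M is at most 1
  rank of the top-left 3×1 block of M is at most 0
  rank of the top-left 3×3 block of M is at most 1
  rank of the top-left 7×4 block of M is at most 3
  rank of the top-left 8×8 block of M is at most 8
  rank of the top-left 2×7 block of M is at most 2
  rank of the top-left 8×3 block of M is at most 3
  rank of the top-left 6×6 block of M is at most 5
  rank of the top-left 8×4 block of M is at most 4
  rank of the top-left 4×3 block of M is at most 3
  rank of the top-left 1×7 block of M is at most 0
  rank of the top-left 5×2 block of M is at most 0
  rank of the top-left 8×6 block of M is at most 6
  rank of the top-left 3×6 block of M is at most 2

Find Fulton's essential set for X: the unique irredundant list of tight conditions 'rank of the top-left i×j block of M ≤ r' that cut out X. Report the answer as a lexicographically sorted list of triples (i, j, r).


Rank table r_w(8×8) implied by the 17 constraints:

  i=1: 0  0  0  0  0  0  0  1
  i=2: 0  0  1  1  1  1  1  2
  i=3: 0  0  1  1  2  2  2  3
  i=4: 0  0  1  2  3  3  3  4
  i=5: 0  0  1  2  3  4  4  5
  i=6: 1  1  2  3  4  5  5  6
  i=7: 1  1  2  3  4  5  6  7
  i=8: 1  2  3  4  5  6  7  8

reading off 1-entries of Δ²R: w = (8, 3, 5, 4, 6, 1, 7, 2).

Fulton essential set (4 of the 17 Rothe cells):

[(1, 7, 0), (3, 4, 1), (5, 2, 0), (7, 2, 1)]


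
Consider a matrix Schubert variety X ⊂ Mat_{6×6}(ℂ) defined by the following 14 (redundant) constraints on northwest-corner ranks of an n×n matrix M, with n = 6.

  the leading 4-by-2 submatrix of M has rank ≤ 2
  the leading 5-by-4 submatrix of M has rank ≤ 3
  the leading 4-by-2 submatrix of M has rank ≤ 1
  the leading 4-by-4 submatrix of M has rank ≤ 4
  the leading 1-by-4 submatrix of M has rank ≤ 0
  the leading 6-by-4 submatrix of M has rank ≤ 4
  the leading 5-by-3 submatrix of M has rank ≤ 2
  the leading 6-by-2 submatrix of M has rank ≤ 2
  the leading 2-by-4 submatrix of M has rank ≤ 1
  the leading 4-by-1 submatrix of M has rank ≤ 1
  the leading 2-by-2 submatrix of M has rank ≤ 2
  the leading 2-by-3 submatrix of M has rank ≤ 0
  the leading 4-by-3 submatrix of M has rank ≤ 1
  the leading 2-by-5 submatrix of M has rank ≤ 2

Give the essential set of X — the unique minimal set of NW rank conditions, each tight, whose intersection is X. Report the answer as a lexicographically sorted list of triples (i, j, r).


Propagating the 14 rank bounds to every northwest block:

  row 1: 0 0 0 0 1 1
  row 2: 0 0 0 1 2 2
  row 3: 1 1 1 2 3 3
  row 4: 1 1 1 2 3 4
  row 5: 1 2 2 3 4 5
  row 6: 1 2 3 4 5 6

giving w = (5, 4, 1, 6, 2, 3) via Δ²R.

3 SE-corners of the 9-cell Rothe diagram give Ess(w):

[(1, 4, 0), (2, 3, 0), (4, 3, 1)]


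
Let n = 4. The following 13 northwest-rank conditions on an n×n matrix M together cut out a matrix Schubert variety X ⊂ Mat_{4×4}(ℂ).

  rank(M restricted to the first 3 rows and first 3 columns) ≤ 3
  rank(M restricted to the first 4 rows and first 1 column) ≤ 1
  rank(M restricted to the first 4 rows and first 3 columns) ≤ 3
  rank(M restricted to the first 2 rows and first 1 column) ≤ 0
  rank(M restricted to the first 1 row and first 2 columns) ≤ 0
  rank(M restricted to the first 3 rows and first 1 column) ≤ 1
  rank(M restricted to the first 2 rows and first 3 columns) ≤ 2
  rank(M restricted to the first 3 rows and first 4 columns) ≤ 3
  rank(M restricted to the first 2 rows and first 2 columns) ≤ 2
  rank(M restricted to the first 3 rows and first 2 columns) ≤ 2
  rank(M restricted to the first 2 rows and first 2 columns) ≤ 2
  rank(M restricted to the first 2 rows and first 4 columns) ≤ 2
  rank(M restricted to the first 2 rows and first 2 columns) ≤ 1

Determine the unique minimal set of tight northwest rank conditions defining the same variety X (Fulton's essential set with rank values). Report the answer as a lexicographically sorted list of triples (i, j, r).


Computing R[i][j] = min implied NW-rank bound (n=4, 13 conditions):

  0 | 0 | 1 | 1
  0 | 1 | 2 | 2
  1 | 2 | 3 | 3
  1 | 2 | 3 | 4

second differences of R give the permutation w = (3, 2, 1, 4).

ℓ(w)=3; the 2 essential cells (i,j,r):

[(1, 2, 0), (2, 1, 0)]


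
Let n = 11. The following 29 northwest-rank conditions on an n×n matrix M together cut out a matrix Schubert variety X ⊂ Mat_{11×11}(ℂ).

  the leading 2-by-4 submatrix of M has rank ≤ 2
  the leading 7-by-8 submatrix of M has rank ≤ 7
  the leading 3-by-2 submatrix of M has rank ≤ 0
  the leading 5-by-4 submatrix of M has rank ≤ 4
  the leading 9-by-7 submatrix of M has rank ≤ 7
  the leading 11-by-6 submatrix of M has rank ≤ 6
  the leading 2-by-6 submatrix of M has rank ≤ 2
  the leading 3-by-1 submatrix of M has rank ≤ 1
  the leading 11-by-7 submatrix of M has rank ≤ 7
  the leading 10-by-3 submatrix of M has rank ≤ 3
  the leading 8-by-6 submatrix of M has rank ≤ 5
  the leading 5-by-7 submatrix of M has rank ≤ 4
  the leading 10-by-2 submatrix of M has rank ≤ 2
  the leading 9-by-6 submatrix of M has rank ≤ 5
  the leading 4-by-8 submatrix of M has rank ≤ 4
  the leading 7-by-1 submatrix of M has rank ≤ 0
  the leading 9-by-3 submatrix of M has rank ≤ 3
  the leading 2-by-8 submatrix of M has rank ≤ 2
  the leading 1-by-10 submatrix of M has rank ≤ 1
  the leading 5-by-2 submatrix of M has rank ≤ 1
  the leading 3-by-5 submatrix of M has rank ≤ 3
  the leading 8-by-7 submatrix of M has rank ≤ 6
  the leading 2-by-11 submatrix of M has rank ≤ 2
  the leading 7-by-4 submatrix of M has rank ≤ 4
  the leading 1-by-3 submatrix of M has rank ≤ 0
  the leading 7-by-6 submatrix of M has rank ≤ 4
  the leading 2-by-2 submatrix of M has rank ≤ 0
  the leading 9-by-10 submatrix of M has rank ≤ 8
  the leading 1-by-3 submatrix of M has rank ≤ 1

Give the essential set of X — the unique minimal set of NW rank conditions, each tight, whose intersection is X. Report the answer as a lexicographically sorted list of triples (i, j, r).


The tightest implied rank at each (i,j), from the 29 conditions:

  0 | 0 | 0 | 1 | 1 | 1 | 1 | 1 | 1 | 1 | 1
  0 | 0 | 1 | 2 | 2 | 2 | 2 | 2 | 2 | 2 | 2
  0 | 0 | 1 | 2 | 3 | 3 | 3 | 3 | 3 | 3 | 3
  0 | 1 | 2 | 3 | 4 | 4 | 4 | 4 | 4 | 4 | 4
  0 | 1 | 2 | 3 | 4 | 4 | 4 | 5 | 5 | 5 | 5
  0 | 1 | 2 | 3 | 4 | 4 | 5 | 6 | 6 | 6 | 6
  0 | 1 | 2 | 3 | 4 | 4 | 5 | 6 | 7 | 7 | 7
  1 | 2 | 3 | 4 | 5 | 5 | 6 | 7 | 8 | 8 | 8
  1 | 2 | 3 | 4 | 5 | 5 | 6 | 7 | 8 | 8 | 9
  1 | 2 | 3 | 4 | 5 | 6 | 7 | 8 | 9 | 9 | 10
  1 | 2 | 3 | 4 | 5 | 6 | 7 | 8 | 9 | 10 | 11

reading off 1-entries of Δ²R: w = (4, 3, 5, 2, 8, 7, 9, 1, 11, 6, 10).

7 SE-corners of the 17-cell Rothe diagram give Ess(w):

[(1, 3, 0), (3, 2, 0), (5, 7, 4), (7, 1, 0), (7, 6, 4), (9, 6, 5), (9, 10, 8)]


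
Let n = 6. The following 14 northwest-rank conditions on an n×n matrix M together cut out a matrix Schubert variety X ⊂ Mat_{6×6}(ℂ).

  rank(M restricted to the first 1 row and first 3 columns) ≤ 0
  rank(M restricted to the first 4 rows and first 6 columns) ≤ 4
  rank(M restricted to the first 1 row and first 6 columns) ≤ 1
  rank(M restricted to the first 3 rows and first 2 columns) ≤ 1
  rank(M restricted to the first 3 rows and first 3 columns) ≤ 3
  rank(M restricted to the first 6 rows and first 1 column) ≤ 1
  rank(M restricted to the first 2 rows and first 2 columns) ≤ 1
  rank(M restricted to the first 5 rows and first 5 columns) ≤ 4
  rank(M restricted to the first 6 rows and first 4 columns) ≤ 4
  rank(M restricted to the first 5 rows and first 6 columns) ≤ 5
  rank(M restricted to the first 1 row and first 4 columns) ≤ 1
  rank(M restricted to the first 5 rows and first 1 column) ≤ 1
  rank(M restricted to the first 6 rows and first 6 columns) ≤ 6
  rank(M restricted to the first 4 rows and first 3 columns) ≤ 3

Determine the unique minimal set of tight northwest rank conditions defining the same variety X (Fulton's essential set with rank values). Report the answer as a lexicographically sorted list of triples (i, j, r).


Computing R[i][j] = min implied NW-rank bound (n=6, 14 conditions):

  i=1: 0  0  0  1  1  1
  i=2: 1  1  1  2  2  2
  i=3: 1  1  2  3  3  3
  i=4: 1  2  3  4  4  4
  i=5: 1  2  3  4  4  5
  i=6: 1  2  3  4  5  6

the unique w with this rank table is (4, 1, 3, 2, 6, 5).

3 SE-corners of the 5-cell Rothe diagram give Ess(w):

[(1, 3, 0), (3, 2, 1), (5, 5, 4)]
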